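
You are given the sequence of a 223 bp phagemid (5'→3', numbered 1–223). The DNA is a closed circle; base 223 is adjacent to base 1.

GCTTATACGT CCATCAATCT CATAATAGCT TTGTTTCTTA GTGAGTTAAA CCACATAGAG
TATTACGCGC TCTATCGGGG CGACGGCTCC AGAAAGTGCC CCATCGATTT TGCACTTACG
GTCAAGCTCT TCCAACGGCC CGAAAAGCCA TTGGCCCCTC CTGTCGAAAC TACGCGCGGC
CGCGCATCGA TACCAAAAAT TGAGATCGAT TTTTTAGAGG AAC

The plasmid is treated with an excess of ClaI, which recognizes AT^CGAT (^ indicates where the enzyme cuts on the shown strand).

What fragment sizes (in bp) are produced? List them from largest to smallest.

121, 83, 19 bp

ClaI sites (ATCGAT) start at positions 103, 186, 205.
ClaI cuts after base 2 of each site, so after positions 104, 187, 206.
Circular molecule, 3 cuts → 3 fragments:
  105–187 → 83 bp
  188–206 → 19 bp
  207–223 then 1–104 → 17 + 104 = 121 bp
Sorted largest to smallest: 121, 83, 19 bp.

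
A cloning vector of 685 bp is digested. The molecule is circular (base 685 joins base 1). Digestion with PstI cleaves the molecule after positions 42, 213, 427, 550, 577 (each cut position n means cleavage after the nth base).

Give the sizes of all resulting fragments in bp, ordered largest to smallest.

214, 171, 150, 123, 27 bp

Circular molecule, 5 cuts → 5 fragments:
  213 − 42 = 171 bp
  427 − 213 = 214 bp
  550 − 427 = 123 bp
  577 − 550 = 27 bp
  wrap: 685 − 577 + 42 = 150 bp
Sorted largest to smallest: 214, 171, 150, 123, 27 bp.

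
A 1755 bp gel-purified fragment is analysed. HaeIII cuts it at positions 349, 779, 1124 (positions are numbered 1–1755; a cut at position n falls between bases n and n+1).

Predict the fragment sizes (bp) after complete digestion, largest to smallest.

Linear molecule, 3 cuts → 4 fragments:
  349 − 0 = 349 bp
  779 − 349 = 430 bp
  1124 − 779 = 345 bp
  1755 − 1124 = 631 bp
Sorted largest to smallest: 631, 430, 349, 345 bp.

631, 430, 349, 345 bp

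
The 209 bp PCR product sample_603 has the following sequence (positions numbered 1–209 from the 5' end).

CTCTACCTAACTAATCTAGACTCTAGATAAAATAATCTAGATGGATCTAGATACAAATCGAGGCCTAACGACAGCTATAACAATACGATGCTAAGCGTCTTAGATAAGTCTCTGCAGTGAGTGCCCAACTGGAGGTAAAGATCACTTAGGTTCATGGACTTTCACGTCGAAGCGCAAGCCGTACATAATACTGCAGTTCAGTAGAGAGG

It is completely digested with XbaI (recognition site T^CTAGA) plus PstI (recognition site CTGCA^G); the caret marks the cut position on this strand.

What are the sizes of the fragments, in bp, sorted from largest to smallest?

79, 70, 15, 14, 14, 10, 7 bp

XbaI sites (TCTAGA) start at positions 15, 22, 36, 46.
XbaI cuts after the first base of each site, so after positions 15, 22, 36, 46.
PstI sites (CTGCAG) start at positions 112, 191.
PstI cuts after base 5 of each site (before the last base), so after positions 116, 195.
Combined cut positions: 15, 22, 36, 46, 116, 195.
Linear molecule, 6 cuts → 7 fragments:
  1–15 → 15 bp
  16–22 → 7 bp
  23–36 → 14 bp
  37–46 → 10 bp
  47–116 → 70 bp
  117–195 → 79 bp
  196–209 → 14 bp
Sorted largest to smallest: 79, 70, 15, 14, 14, 10, 7 bp.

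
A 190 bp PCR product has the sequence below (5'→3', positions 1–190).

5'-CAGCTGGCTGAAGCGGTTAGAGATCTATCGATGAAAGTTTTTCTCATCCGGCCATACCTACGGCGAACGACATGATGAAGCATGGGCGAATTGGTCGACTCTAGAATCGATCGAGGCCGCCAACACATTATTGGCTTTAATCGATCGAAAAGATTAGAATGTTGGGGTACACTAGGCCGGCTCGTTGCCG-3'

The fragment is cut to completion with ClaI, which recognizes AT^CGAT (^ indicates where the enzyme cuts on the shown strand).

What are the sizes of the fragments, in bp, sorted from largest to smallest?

ClaI sites (ATCGAT) start at positions 27, 106, 140.
ClaI cuts after base 2 of each site, so after positions 28, 107, 141.
Linear molecule, 3 cuts → 4 fragments:
  1–28 → 28 bp
  29–107 → 79 bp
  108–141 → 34 bp
  142–190 → 49 bp
Sorted largest to smallest: 79, 49, 34, 28 bp.

79, 49, 34, 28 bp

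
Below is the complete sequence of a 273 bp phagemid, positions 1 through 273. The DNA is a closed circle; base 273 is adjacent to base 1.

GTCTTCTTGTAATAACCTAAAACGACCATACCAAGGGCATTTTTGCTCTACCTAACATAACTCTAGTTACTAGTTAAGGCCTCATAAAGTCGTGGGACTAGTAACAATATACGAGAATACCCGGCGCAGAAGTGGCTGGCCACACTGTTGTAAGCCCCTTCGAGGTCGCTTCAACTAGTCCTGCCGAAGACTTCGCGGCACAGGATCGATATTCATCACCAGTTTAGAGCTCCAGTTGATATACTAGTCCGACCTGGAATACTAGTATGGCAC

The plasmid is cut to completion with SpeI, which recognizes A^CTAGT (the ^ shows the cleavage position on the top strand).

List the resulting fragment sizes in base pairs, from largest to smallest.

81, 77, 69, 28, 18 bp

SpeI sites (ACTAGT) start at positions 69, 97, 174, 243, 261.
SpeI cuts after the first base of each site, so after positions 69, 97, 174, 243, 261.
Circular molecule, 5 cuts → 5 fragments:
  70–97 → 28 bp
  98–174 → 77 bp
  175–243 → 69 bp
  244–261 → 18 bp
  262–273 then 1–69 → 12 + 69 = 81 bp
Sorted largest to smallest: 81, 77, 69, 28, 18 bp.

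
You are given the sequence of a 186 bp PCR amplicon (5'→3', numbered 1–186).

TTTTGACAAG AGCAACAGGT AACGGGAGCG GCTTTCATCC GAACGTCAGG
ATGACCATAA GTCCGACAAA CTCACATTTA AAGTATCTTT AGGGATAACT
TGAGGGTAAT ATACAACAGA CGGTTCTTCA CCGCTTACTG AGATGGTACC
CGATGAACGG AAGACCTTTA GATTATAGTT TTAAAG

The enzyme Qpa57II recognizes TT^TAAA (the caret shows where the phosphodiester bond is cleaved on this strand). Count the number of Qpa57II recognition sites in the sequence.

2

TTTAAA occurs starting at positions 77, 180.
Qpa57II cuts at 2 sites.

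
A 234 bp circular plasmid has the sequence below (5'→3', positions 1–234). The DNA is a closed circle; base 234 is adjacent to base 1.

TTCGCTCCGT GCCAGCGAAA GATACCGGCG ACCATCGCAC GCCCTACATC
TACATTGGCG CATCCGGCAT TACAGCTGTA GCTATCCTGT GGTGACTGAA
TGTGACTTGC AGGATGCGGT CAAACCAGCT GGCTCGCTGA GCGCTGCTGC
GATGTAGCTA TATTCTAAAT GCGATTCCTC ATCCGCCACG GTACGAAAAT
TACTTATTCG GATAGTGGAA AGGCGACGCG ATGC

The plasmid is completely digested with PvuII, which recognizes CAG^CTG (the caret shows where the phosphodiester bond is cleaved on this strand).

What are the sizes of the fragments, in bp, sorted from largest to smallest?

181, 53 bp

PvuII sites (CAGCTG) start at positions 73, 126.
PvuII cuts after base 3 of each site, so after positions 75, 128.
Circular molecule, 2 cuts → 2 fragments:
  76–128 → 53 bp
  129–234 then 1–75 → 106 + 75 = 181 bp
Sorted largest to smallest: 181, 53 bp.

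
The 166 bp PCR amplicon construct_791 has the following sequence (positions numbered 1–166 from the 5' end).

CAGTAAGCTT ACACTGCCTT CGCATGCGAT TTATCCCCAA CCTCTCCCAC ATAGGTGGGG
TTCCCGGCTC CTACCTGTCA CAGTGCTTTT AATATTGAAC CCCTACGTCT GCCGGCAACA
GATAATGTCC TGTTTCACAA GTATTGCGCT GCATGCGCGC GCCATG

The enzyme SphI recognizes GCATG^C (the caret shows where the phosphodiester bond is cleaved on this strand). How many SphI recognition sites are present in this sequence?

GCATGC occurs starting at positions 22, 151.
SphI cuts at 2 sites.

2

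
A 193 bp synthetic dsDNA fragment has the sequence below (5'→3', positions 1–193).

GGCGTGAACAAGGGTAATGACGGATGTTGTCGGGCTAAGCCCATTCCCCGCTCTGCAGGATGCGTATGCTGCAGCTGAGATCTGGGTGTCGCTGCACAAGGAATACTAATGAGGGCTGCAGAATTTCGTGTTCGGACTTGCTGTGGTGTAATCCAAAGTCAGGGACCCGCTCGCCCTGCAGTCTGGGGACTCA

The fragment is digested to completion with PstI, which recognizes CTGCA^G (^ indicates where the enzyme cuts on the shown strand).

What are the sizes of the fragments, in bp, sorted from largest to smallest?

PstI sites (CTGCAG) start at positions 53, 69, 116, 176.
PstI cuts after base 5 of each site (before the last base), so after positions 57, 73, 120, 180.
Linear molecule, 4 cuts → 5 fragments:
  1–57 → 57 bp
  58–73 → 16 bp
  74–120 → 47 bp
  121–180 → 60 bp
  181–193 → 13 bp
Sorted largest to smallest: 60, 57, 47, 16, 13 bp.

60, 57, 47, 16, 13 bp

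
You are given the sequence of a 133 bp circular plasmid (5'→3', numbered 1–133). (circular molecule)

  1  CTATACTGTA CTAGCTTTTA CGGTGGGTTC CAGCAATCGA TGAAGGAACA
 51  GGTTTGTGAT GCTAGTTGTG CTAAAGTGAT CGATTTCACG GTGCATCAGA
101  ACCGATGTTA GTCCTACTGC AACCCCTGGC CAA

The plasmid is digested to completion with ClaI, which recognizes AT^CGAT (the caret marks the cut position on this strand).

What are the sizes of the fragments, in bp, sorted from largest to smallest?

90, 43 bp

ClaI sites (ATCGAT) start at positions 36, 79.
ClaI cuts after base 2 of each site, so after positions 37, 80.
Circular molecule, 2 cuts → 2 fragments:
  38–80 → 43 bp
  81–133 then 1–37 → 53 + 37 = 90 bp
Sorted largest to smallest: 90, 43 bp.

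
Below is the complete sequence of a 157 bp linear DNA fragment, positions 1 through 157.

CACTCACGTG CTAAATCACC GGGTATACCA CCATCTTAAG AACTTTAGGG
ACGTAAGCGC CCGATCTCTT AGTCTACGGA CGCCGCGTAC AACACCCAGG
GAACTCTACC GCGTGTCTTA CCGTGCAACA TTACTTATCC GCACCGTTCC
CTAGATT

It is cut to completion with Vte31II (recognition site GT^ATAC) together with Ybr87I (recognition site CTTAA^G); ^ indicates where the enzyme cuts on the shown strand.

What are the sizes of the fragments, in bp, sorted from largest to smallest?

The Vte31II site (GTATAC) starts at position 23.
Vte31II cuts after base 2 of each site, so after position 24.
The Ybr87I site (CTTAAG) starts at position 35.
Ybr87I cuts after base 5 of each site (before the last base), so after position 39.
Combined cut positions: 24, 39.
Linear molecule, 2 cuts → 3 fragments:
  1–24 → 24 bp
  25–39 → 15 bp
  40–157 → 118 bp
Sorted largest to smallest: 118, 24, 15 bp.

118, 24, 15 bp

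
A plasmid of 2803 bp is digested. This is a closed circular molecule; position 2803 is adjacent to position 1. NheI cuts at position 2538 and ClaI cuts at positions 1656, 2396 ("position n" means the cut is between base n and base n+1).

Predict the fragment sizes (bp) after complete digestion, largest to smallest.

1921, 740, 142 bp

Combined cut positions (sorted): 1656, 2396, 2538.
Circular molecule, 3 cuts → 3 fragments:
  2396 − 1656 = 740 bp
  2538 − 2396 = 142 bp
  wrap: 2803 − 2538 + 1656 = 1921 bp
Sorted largest to smallest: 1921, 740, 142 bp.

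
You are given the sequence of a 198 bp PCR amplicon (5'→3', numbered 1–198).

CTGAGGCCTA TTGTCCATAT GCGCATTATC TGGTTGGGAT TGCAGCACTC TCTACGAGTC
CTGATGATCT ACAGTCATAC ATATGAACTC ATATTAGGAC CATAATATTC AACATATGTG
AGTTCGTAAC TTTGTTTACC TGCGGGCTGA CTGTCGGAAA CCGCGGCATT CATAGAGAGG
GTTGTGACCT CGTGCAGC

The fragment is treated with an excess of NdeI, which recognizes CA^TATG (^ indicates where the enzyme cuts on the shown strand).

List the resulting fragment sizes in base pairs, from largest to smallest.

84, 64, 33, 17 bp

NdeI sites (CATATG) start at positions 16, 80, 113.
NdeI cuts after base 2 of each site, so after positions 17, 81, 114.
Linear molecule, 3 cuts → 4 fragments:
  1–17 → 17 bp
  18–81 → 64 bp
  82–114 → 33 bp
  115–198 → 84 bp
Sorted largest to smallest: 84, 64, 33, 17 bp.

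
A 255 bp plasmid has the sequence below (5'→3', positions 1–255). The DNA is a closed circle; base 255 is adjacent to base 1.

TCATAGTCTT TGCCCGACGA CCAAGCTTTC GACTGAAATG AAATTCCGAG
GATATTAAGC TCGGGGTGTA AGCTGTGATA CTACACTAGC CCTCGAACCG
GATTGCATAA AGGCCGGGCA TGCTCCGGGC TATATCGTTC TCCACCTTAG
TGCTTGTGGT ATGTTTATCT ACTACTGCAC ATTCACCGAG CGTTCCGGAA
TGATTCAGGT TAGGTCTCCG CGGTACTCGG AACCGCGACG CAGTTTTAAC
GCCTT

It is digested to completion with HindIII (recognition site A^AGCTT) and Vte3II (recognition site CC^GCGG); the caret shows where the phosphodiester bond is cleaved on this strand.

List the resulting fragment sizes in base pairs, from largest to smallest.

The HindIII site (AAGCTT) starts at position 23.
HindIII cuts after the first base of each site, so after position 23.
The Vte3II site (CCGCGG) starts at position 218.
Vte3II cuts after base 2 of each site, so after position 219.
Combined cut positions: 23, 219.
Circular molecule, 2 cuts → 2 fragments:
  24–219 → 196 bp
  220–255 then 1–23 → 36 + 23 = 59 bp
Sorted largest to smallest: 196, 59 bp.

196, 59 bp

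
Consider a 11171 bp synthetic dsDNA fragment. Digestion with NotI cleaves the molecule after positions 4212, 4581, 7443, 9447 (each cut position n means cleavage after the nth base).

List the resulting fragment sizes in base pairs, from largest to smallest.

Linear molecule, 4 cuts → 5 fragments:
  4212 − 0 = 4212 bp
  4581 − 4212 = 369 bp
  7443 − 4581 = 2862 bp
  9447 − 7443 = 2004 bp
  11171 − 9447 = 1724 bp
Sorted largest to smallest: 4212, 2862, 2004, 1724, 369 bp.

4212, 2862, 2004, 1724, 369 bp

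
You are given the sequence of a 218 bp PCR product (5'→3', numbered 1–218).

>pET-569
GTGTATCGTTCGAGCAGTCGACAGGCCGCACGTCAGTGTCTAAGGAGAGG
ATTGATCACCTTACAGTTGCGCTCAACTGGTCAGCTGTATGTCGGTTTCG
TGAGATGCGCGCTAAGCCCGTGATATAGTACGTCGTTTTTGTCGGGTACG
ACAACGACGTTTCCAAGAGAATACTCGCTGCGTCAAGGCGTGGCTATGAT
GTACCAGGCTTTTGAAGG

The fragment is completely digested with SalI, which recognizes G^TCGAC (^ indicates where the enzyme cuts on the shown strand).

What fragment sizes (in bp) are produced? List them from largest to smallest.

201, 17 bp

The SalI site (GTCGAC) starts at position 17.
SalI cuts after the first base of each site, so after position 17.
Linear molecule, 1 cut → 2 fragments:
  1–17 → 17 bp
  18–218 → 201 bp
Sorted largest to smallest: 201, 17 bp.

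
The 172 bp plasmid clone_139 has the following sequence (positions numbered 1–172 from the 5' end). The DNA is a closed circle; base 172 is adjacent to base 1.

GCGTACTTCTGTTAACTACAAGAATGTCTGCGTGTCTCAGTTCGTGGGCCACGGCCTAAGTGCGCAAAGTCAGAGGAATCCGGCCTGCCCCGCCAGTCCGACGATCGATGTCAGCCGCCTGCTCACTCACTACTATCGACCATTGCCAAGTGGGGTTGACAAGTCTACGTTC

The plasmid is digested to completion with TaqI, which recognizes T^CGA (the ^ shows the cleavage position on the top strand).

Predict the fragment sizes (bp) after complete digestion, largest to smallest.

TaqI sites (TCGA) start at positions 105, 136.
TaqI cuts after the first base of each site, so after positions 105, 136.
Circular molecule, 2 cuts → 2 fragments:
  106–136 → 31 bp
  137–172 then 1–105 → 36 + 105 = 141 bp
Sorted largest to smallest: 141, 31 bp.

141, 31 bp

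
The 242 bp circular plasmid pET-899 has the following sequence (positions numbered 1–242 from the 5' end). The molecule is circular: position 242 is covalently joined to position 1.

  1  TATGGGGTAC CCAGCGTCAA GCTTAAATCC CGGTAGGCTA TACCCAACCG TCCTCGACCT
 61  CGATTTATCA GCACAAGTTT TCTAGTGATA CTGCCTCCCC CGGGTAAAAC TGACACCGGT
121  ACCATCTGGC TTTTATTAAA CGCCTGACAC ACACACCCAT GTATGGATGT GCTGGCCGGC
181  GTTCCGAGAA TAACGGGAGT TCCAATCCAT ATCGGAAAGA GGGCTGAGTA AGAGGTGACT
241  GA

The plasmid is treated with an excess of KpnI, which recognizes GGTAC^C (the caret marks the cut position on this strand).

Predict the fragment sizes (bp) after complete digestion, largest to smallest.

KpnI sites (GGTACC) start at positions 6, 118.
KpnI cuts after base 5 of each site (before the last base), so after positions 10, 122.
Circular molecule, 2 cuts → 2 fragments:
  11–122 → 112 bp
  123–242 then 1–10 → 120 + 10 = 130 bp
Sorted largest to smallest: 130, 112 bp.

130, 112 bp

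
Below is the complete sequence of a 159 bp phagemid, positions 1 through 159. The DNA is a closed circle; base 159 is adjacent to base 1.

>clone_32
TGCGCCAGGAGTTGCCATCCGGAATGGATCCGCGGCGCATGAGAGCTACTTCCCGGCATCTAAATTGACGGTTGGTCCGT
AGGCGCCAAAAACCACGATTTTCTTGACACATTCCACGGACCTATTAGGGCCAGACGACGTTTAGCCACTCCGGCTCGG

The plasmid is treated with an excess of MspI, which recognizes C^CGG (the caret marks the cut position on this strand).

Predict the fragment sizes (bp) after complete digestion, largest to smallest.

98, 34, 27 bp

MspI sites (CCGG) start at positions 19, 53, 151.
MspI cuts after the first base of each site, so after positions 19, 53, 151.
Circular molecule, 3 cuts → 3 fragments:
  20–53 → 34 bp
  54–151 → 98 bp
  152–159 then 1–19 → 8 + 19 = 27 bp
Sorted largest to smallest: 98, 34, 27 bp.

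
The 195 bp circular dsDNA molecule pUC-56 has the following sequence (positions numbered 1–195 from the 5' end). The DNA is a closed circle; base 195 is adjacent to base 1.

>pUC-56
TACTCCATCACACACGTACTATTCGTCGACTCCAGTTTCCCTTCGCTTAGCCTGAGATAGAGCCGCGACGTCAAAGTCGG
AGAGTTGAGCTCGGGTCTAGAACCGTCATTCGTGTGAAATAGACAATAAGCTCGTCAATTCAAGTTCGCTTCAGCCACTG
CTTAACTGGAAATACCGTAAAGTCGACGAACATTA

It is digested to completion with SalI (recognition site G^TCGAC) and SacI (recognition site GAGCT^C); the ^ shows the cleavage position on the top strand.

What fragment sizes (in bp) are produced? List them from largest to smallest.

SalI sites (GTCGAC) start at positions 25, 182.
SalI cuts after the first base of each site, so after positions 25, 182.
The SacI site (GAGCTC) starts at position 87.
SacI cuts after base 5 of each site (before the last base), so after position 91.
Combined cut positions: 25, 91, 182.
Circular molecule, 3 cuts → 3 fragments:
  26–91 → 66 bp
  92–182 → 91 bp
  183–195 then 1–25 → 13 + 25 = 38 bp
Sorted largest to smallest: 91, 66, 38 bp.

91, 66, 38 bp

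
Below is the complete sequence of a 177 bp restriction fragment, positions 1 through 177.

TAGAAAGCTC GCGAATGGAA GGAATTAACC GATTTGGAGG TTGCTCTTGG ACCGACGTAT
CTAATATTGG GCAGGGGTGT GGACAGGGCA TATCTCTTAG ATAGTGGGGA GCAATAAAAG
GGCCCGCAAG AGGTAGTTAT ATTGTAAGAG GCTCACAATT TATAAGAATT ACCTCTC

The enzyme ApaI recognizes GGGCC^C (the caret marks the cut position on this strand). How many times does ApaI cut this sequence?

1

GGGCCC occurs starting at position 120.
ApaI cuts at 1 site.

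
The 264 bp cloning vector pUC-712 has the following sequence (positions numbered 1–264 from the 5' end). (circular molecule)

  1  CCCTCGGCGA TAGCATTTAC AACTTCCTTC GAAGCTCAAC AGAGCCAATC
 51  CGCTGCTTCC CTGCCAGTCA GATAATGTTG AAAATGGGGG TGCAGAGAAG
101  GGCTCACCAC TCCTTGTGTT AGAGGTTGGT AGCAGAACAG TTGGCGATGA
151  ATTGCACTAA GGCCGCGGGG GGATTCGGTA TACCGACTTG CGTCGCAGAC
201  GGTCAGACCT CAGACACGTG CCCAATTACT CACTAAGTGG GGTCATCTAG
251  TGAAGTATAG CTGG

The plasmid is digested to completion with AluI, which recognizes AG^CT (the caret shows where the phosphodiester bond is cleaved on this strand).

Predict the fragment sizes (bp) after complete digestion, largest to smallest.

AluI sites (AGCT) start at positions 33, 259.
AluI cuts after base 2 of each site, so after positions 34, 260.
Circular molecule, 2 cuts → 2 fragments:
  35–260 → 226 bp
  261–264 then 1–34 → 4 + 34 = 38 bp
Sorted largest to smallest: 226, 38 bp.

226, 38 bp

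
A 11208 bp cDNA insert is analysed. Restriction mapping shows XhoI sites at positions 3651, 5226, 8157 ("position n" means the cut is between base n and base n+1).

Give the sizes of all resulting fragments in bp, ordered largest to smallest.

3651, 3051, 2931, 1575 bp

Linear molecule, 3 cuts → 4 fragments:
  3651 − 0 = 3651 bp
  5226 − 3651 = 1575 bp
  8157 − 5226 = 2931 bp
  11208 − 8157 = 3051 bp
Sorted largest to smallest: 3651, 3051, 2931, 1575 bp.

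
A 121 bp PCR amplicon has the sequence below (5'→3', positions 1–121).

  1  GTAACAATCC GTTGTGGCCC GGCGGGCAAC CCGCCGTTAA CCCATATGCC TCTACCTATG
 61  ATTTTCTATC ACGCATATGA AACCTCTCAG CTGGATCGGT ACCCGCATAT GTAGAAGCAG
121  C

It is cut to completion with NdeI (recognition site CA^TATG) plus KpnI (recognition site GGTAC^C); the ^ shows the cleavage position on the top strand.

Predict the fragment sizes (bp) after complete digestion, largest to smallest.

NdeI sites (CATATG) start at positions 43, 74, 106.
NdeI cuts after base 2 of each site, so after positions 44, 75, 107.
The KpnI site (GGTACC) starts at position 98.
KpnI cuts after base 5 of each site (before the last base), so after position 102.
Combined cut positions: 44, 75, 102, 107.
Linear molecule, 4 cuts → 5 fragments:
  1–44 → 44 bp
  45–75 → 31 bp
  76–102 → 27 bp
  103–107 → 5 bp
  108–121 → 14 bp
Sorted largest to smallest: 44, 31, 27, 14, 5 bp.

44, 31, 27, 14, 5 bp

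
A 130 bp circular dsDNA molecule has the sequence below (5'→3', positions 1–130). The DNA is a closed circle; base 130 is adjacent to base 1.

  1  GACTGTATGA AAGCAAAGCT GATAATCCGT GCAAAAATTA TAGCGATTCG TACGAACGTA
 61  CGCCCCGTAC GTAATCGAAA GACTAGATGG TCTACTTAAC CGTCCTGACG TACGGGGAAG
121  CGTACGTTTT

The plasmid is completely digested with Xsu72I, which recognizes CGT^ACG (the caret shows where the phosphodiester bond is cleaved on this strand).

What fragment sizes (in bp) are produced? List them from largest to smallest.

58, 43, 12, 9, 8 bp

Xsu72I sites (CGTACG) start at positions 49, 57, 66, 109, 121.
Xsu72I cuts after base 3 of each site, so after positions 51, 59, 68, 111, 123.
Circular molecule, 5 cuts → 5 fragments:
  52–59 → 8 bp
  60–68 → 9 bp
  69–111 → 43 bp
  112–123 → 12 bp
  124–130 then 1–51 → 7 + 51 = 58 bp
Sorted largest to smallest: 58, 43, 12, 9, 8 bp.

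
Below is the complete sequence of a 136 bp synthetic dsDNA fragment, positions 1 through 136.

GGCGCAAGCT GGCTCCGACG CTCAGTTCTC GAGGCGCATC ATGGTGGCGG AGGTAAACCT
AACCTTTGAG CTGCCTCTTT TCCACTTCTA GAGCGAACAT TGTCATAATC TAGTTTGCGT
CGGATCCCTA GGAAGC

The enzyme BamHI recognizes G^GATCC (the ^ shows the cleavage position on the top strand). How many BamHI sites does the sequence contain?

1

GGATCC occurs starting at position 122.
BamHI cuts at 1 site.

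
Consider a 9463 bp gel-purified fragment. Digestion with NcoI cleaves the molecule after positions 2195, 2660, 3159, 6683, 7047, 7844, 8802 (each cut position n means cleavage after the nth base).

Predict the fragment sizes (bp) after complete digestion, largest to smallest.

3524, 2195, 958, 797, 661, 499, 465, 364 bp

Linear molecule, 7 cuts → 8 fragments:
  2195 − 0 = 2195 bp
  2660 − 2195 = 465 bp
  3159 − 2660 = 499 bp
  6683 − 3159 = 3524 bp
  7047 − 6683 = 364 bp
  7844 − 7047 = 797 bp
  8802 − 7844 = 958 bp
  9463 − 8802 = 661 bp
Sorted largest to smallest: 3524, 2195, 958, 797, 661, 499, 465, 364 bp.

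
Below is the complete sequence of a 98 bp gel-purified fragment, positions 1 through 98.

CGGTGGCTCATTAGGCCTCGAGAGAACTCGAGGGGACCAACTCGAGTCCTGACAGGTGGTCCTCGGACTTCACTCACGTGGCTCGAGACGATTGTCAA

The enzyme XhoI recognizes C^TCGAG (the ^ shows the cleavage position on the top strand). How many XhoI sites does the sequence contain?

CTCGAG occurs starting at positions 17, 27, 41, 82.
XhoI cuts at 4 sites.

4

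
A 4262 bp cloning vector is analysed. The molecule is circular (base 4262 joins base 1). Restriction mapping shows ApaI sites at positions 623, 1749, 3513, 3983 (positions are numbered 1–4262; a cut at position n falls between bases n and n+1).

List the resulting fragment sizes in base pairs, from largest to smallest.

1764, 1126, 902, 470 bp

Circular molecule, 4 cuts → 4 fragments:
  1749 − 623 = 1126 bp
  3513 − 1749 = 1764 bp
  3983 − 3513 = 470 bp
  wrap: 4262 − 3983 + 623 = 902 bp
Sorted largest to smallest: 1764, 1126, 902, 470 bp.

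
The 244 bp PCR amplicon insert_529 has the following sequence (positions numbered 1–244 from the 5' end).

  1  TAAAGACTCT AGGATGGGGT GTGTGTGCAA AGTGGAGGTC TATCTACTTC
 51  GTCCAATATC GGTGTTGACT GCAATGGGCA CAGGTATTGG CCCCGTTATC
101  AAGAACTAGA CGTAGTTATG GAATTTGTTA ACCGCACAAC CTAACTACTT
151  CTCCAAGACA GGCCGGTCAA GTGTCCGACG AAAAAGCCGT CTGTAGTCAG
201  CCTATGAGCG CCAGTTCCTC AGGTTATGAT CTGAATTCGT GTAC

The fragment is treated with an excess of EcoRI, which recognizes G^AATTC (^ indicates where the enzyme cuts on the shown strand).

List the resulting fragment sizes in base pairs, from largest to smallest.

233, 11 bp

The EcoRI site (GAATTC) starts at position 233.
EcoRI cuts after the first base of each site, so after position 233.
Linear molecule, 1 cut → 2 fragments:
  1–233 → 233 bp
  234–244 → 11 bp
Sorted largest to smallest: 233, 11 bp.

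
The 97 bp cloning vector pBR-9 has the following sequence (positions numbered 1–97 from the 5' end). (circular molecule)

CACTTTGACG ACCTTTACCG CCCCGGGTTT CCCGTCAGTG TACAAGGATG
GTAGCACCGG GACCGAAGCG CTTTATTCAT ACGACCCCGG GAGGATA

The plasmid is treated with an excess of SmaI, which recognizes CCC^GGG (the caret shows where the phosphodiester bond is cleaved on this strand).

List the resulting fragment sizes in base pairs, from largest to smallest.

SmaI sites (CCCGGG) start at positions 22, 86.
SmaI cuts after base 3 of each site, so after positions 24, 88.
Circular molecule, 2 cuts → 2 fragments:
  25–88 → 64 bp
  89–97 then 1–24 → 9 + 24 = 33 bp
Sorted largest to smallest: 64, 33 bp.

64, 33 bp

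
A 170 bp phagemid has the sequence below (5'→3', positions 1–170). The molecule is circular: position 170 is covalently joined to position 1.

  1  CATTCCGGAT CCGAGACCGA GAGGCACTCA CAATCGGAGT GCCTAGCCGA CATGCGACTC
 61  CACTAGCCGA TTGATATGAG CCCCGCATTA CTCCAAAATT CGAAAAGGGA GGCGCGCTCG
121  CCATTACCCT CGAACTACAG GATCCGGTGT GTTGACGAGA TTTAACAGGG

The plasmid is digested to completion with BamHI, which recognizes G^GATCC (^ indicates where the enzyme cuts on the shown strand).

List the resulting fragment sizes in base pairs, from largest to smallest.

BamHI sites (GGATCC) start at positions 7, 140.
BamHI cuts after the first base of each site, so after positions 7, 140.
Circular molecule, 2 cuts → 2 fragments:
  8–140 → 133 bp
  141–170 then 1–7 → 30 + 7 = 37 bp
Sorted largest to smallest: 133, 37 bp.

133, 37 bp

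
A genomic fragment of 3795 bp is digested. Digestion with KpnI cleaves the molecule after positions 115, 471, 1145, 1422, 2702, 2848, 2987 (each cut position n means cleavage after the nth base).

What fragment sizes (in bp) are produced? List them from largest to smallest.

Linear molecule, 7 cuts → 8 fragments:
  115 − 0 = 115 bp
  471 − 115 = 356 bp
  1145 − 471 = 674 bp
  1422 − 1145 = 277 bp
  2702 − 1422 = 1280 bp
  2848 − 2702 = 146 bp
  2987 − 2848 = 139 bp
  3795 − 2987 = 808 bp
Sorted largest to smallest: 1280, 808, 674, 356, 277, 146, 139, 115 bp.

1280, 808, 674, 356, 277, 146, 139, 115 bp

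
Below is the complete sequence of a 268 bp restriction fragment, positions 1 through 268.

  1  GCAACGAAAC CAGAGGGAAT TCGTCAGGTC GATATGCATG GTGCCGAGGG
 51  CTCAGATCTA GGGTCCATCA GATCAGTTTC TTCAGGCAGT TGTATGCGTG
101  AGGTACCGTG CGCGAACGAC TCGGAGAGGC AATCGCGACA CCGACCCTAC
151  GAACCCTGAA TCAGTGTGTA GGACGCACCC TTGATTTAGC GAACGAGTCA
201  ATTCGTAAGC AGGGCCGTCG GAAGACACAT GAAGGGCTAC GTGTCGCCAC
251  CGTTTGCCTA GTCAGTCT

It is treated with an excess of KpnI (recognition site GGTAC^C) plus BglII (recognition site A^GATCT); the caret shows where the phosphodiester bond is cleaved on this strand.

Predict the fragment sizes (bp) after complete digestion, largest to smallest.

The KpnI site (GGTACC) starts at position 102.
KpnI cuts after base 5 of each site (before the last base), so after position 106.
The BglII site (AGATCT) starts at position 54.
BglII cuts after the first base of each site, so after position 54.
Combined cut positions: 54, 106.
Linear molecule, 2 cuts → 3 fragments:
  1–54 → 54 bp
  55–106 → 52 bp
  107–268 → 162 bp
Sorted largest to smallest: 162, 54, 52 bp.

162, 54, 52 bp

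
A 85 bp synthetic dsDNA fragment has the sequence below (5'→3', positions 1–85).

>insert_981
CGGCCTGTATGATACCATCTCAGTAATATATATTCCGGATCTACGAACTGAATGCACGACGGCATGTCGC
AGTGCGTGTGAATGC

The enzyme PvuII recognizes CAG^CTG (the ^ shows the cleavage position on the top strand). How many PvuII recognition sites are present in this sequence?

No occurrence of CAGCTG is present in the sequence.
PvuII does not cut: 0 sites.

0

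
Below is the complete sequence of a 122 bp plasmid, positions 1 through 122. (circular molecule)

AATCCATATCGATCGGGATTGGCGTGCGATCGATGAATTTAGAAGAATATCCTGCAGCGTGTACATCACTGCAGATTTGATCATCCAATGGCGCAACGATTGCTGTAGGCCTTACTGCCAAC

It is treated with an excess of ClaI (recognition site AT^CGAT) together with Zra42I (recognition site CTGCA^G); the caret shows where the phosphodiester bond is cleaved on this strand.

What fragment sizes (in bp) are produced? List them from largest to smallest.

58, 26, 21, 17 bp

ClaI sites (ATCGAT) start at positions 8, 29.
ClaI cuts after base 2 of each site, so after positions 9, 30.
Zra42I sites (CTGCAG) start at positions 52, 69.
Zra42I cuts after base 5 of each site (before the last base), so after positions 56, 73.
Combined cut positions: 9, 30, 56, 73.
Circular molecule, 4 cuts → 4 fragments:
  10–30 → 21 bp
  31–56 → 26 bp
  57–73 → 17 bp
  74–122 then 1–9 → 49 + 9 = 58 bp
Sorted largest to smallest: 58, 26, 21, 17 bp.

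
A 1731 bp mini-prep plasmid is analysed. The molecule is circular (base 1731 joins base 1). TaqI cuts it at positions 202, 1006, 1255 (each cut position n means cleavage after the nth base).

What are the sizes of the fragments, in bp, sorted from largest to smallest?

804, 678, 249 bp

Circular molecule, 3 cuts → 3 fragments:
  1006 − 202 = 804 bp
  1255 − 1006 = 249 bp
  wrap: 1731 − 1255 + 202 = 678 bp
Sorted largest to smallest: 804, 678, 249 bp.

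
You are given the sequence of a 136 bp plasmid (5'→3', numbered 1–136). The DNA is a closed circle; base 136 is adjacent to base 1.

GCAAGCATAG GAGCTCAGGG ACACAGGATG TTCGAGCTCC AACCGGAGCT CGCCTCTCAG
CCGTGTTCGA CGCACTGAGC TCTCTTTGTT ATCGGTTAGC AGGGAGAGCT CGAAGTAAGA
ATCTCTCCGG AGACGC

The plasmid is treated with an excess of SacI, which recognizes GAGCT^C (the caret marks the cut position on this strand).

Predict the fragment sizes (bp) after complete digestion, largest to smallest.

SacI sites (GAGCTC) start at positions 11, 34, 46, 77, 106.
SacI cuts after base 5 of each site (before the last base), so after positions 15, 38, 50, 81, 110.
Circular molecule, 5 cuts → 5 fragments:
  16–38 → 23 bp
  39–50 → 12 bp
  51–81 → 31 bp
  82–110 → 29 bp
  111–136 then 1–15 → 26 + 15 = 41 bp
Sorted largest to smallest: 41, 31, 29, 23, 12 bp.

41, 31, 29, 23, 12 bp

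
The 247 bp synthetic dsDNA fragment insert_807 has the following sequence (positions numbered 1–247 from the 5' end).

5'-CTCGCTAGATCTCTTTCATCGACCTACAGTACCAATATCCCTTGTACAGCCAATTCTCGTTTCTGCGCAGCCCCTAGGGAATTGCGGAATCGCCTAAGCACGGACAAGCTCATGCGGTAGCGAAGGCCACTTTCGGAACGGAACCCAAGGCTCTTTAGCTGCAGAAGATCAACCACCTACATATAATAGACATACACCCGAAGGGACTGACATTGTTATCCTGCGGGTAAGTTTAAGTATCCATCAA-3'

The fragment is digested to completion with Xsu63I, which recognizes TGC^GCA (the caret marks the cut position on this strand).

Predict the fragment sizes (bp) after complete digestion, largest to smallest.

181, 66 bp

The Xsu63I site (TGCGCA) starts at position 64.
Xsu63I cuts after base 3 of each site, so after position 66.
Linear molecule, 1 cut → 2 fragments:
  1–66 → 66 bp
  67–247 → 181 bp
Sorted largest to smallest: 181, 66 bp.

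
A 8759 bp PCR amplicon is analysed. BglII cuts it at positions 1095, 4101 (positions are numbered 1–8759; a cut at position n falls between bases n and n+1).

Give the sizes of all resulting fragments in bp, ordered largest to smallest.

4658, 3006, 1095 bp

Linear molecule, 2 cuts → 3 fragments:
  1095 − 0 = 1095 bp
  4101 − 1095 = 3006 bp
  8759 − 4101 = 4658 bp
Sorted largest to smallest: 4658, 3006, 1095 bp.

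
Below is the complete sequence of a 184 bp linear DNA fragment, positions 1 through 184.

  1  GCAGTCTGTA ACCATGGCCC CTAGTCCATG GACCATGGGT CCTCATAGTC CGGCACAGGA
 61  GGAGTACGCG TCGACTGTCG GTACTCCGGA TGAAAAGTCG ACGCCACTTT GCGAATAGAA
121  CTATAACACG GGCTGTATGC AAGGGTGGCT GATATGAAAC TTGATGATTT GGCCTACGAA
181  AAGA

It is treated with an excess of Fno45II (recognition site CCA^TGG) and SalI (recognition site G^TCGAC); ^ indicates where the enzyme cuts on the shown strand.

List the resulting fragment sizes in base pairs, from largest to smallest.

87, 35, 27, 14, 14, 7 bp

Fno45II sites (CCATGG) start at positions 12, 26, 33.
Fno45II cuts after base 3 of each site, so after positions 14, 28, 35.
SalI sites (GTCGAC) start at positions 70, 97.
SalI cuts after the first base of each site, so after positions 70, 97.
Combined cut positions: 14, 28, 35, 70, 97.
Linear molecule, 5 cuts → 6 fragments:
  1–14 → 14 bp
  15–28 → 14 bp
  29–35 → 7 bp
  36–70 → 35 bp
  71–97 → 27 bp
  98–184 → 87 bp
Sorted largest to smallest: 87, 35, 27, 14, 14, 7 bp.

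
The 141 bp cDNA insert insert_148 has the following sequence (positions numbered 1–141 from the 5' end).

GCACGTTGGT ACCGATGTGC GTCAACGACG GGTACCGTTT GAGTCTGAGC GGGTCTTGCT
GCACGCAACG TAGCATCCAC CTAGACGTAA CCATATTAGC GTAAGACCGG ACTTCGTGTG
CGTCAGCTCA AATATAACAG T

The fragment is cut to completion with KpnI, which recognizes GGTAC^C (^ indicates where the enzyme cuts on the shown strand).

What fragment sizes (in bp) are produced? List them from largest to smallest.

106, 23, 12 bp

KpnI sites (GGTACC) start at positions 8, 31.
KpnI cuts after base 5 of each site (before the last base), so after positions 12, 35.
Linear molecule, 2 cuts → 3 fragments:
  1–12 → 12 bp
  13–35 → 23 bp
  36–141 → 106 bp
Sorted largest to smallest: 106, 23, 12 bp.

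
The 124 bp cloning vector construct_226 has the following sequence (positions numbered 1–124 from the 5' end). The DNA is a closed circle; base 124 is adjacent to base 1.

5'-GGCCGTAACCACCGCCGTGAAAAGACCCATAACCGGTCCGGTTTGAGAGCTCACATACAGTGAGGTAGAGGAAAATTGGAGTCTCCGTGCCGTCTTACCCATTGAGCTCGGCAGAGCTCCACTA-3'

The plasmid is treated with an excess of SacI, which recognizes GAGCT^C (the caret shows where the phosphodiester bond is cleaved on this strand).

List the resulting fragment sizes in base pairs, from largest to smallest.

57, 57, 10 bp

SacI sites (GAGCTC) start at positions 47, 104, 114.
SacI cuts after base 5 of each site (before the last base), so after positions 51, 108, 118.
Circular molecule, 3 cuts → 3 fragments:
  52–108 → 57 bp
  109–118 → 10 bp
  119–124 then 1–51 → 6 + 51 = 57 bp
Sorted largest to smallest: 57, 57, 10 bp.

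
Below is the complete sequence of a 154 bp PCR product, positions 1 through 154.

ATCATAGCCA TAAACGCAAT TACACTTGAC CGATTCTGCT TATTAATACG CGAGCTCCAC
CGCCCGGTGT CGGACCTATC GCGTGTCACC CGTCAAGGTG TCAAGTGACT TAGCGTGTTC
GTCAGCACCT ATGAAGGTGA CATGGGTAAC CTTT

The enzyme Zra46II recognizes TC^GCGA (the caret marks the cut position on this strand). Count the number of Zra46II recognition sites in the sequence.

No occurrence of TCGCGA is present in the sequence.
Zra46II does not cut: 0 sites.

0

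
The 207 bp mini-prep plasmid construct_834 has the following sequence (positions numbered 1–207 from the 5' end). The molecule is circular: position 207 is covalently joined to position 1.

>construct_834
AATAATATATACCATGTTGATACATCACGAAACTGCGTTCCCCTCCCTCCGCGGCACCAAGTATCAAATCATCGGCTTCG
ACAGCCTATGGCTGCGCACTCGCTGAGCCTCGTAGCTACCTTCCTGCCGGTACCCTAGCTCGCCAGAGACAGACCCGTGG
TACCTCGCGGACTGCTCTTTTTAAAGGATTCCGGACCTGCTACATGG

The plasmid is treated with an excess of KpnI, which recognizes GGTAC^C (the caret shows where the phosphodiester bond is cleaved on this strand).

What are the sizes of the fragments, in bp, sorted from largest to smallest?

KpnI sites (GGTACC) start at positions 129, 159.
KpnI cuts after base 5 of each site (before the last base), so after positions 133, 163.
Circular molecule, 2 cuts → 2 fragments:
  134–163 → 30 bp
  164–207 then 1–133 → 44 + 133 = 177 bp
Sorted largest to smallest: 177, 30 bp.

177, 30 bp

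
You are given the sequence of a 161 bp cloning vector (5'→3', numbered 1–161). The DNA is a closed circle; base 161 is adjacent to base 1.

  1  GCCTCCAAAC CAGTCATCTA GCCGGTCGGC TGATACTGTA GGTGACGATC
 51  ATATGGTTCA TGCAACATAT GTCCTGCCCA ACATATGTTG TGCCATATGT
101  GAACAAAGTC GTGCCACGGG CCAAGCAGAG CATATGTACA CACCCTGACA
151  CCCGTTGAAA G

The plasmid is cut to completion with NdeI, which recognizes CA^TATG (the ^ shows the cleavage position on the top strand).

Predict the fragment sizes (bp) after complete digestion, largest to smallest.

80, 37, 16, 16, 12 bp

NdeI sites (CATATG) start at positions 50, 66, 82, 94, 131.
NdeI cuts after base 2 of each site, so after positions 51, 67, 83, 95, 132.
Circular molecule, 5 cuts → 5 fragments:
  52–67 → 16 bp
  68–83 → 16 bp
  84–95 → 12 bp
  96–132 → 37 bp
  133–161 then 1–51 → 29 + 51 = 80 bp
Sorted largest to smallest: 80, 37, 16, 16, 12 bp.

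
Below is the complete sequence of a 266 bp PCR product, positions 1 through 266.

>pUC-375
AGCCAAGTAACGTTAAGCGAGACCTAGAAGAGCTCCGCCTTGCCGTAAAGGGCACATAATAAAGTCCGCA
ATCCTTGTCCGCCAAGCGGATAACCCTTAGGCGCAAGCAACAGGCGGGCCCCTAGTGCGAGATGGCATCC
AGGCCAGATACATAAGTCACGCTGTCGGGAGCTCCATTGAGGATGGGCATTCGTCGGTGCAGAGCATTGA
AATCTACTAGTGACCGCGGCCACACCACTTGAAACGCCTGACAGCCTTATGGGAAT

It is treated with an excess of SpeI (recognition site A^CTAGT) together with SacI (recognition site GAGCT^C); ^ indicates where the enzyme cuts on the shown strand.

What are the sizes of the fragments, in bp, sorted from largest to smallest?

139, 50, 43, 34 bp

The SpeI site (ACTAGT) starts at position 216.
SpeI cuts after the first base of each site, so after position 216.
SacI sites (GAGCTC) start at positions 30, 169.
SacI cuts after base 5 of each site (before the last base), so after positions 34, 173.
Combined cut positions: 34, 173, 216.
Linear molecule, 3 cuts → 4 fragments:
  1–34 → 34 bp
  35–173 → 139 bp
  174–216 → 43 bp
  217–266 → 50 bp
Sorted largest to smallest: 139, 50, 43, 34 bp.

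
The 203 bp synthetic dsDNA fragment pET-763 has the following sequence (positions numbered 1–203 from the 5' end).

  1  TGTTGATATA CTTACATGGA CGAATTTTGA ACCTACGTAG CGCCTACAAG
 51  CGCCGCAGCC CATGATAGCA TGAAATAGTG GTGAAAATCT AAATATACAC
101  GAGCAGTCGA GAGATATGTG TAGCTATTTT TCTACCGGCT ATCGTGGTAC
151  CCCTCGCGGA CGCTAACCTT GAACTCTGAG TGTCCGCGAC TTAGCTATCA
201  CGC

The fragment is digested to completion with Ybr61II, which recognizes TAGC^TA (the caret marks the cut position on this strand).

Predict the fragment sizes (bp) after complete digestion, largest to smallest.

Ybr61II sites (TAGCTA) start at positions 121, 192.
Ybr61II cuts after base 4 of each site, so after positions 124, 195.
Linear molecule, 2 cuts → 3 fragments:
  1–124 → 124 bp
  125–195 → 71 bp
  196–203 → 8 bp
Sorted largest to smallest: 124, 71, 8 bp.

124, 71, 8 bp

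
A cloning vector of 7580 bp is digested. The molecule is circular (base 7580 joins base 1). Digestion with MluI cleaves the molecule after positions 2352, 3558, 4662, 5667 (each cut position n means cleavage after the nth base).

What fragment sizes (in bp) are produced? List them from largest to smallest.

Circular molecule, 4 cuts → 4 fragments:
  3558 − 2352 = 1206 bp
  4662 − 3558 = 1104 bp
  5667 − 4662 = 1005 bp
  wrap: 7580 − 5667 + 2352 = 4265 bp
Sorted largest to smallest: 4265, 1206, 1104, 1005 bp.

4265, 1206, 1104, 1005 bp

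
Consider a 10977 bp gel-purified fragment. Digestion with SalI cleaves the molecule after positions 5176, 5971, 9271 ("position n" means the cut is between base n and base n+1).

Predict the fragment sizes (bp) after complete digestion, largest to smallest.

Linear molecule, 3 cuts → 4 fragments:
  5176 − 0 = 5176 bp
  5971 − 5176 = 795 bp
  9271 − 5971 = 3300 bp
  10977 − 9271 = 1706 bp
Sorted largest to smallest: 5176, 3300, 1706, 795 bp.

5176, 3300, 1706, 795 bp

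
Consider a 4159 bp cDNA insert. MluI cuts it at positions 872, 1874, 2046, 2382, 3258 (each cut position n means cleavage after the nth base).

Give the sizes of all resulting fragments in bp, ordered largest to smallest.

Linear molecule, 5 cuts → 6 fragments:
  872 − 0 = 872 bp
  1874 − 872 = 1002 bp
  2046 − 1874 = 172 bp
  2382 − 2046 = 336 bp
  3258 − 2382 = 876 bp
  4159 − 3258 = 901 bp
Sorted largest to smallest: 1002, 901, 876, 872, 336, 172 bp.

1002, 901, 876, 872, 336, 172 bp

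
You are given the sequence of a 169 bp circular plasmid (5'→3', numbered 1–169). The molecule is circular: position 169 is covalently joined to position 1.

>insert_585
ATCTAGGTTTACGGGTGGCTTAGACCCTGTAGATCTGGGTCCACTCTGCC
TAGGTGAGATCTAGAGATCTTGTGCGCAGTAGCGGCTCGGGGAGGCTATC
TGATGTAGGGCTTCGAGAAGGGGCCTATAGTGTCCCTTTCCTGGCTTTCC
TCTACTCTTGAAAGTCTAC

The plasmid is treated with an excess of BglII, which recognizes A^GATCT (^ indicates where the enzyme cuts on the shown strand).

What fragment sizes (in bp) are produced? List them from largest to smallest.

135, 26, 8 bp

BglII sites (AGATCT) start at positions 31, 57, 65.
BglII cuts after the first base of each site, so after positions 31, 57, 65.
Circular molecule, 3 cuts → 3 fragments:
  32–57 → 26 bp
  58–65 → 8 bp
  66–169 then 1–31 → 104 + 31 = 135 bp
Sorted largest to smallest: 135, 26, 8 bp.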